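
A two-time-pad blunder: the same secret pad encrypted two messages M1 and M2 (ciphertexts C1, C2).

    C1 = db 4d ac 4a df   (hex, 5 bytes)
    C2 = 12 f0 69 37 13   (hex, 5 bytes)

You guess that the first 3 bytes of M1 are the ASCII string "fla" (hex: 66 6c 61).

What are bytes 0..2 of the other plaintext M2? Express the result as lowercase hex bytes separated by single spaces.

First, C1 ⊕ C2 = (M1 ⊕ K) ⊕ (M2 ⊕ K) = M1 ⊕ M2, so the key drops out. Then M2 = (M1 ⊕ M2) ⊕ M1 over the first 3 bytes.
byte 0: (db xor 12) xor 66 = c9 xor 66 = af
byte 1: (4d xor f0) xor 6c = bd xor 6c = d1
byte 2: (ac xor 69) xor 61 = c5 xor 61 = a4

af d1 a4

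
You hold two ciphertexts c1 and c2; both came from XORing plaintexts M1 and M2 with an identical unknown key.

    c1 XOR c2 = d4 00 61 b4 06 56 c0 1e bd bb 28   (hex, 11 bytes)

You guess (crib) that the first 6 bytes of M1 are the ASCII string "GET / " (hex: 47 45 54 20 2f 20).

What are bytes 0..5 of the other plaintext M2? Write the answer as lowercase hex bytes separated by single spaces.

Since c1 ⊕ c2 = M1 ⊕ M2, XORing with the guessed M1 bytes yields the corresponding M2 bytes: M2 = (c1 ⊕ c2) ⊕ M1.
d4 XOR 47 = 93
00 XOR 45 = 45
61 XOR 54 = 35
b4 XOR 20 = 94
06 XOR 2f = 29
56 XOR 20 = 76

93 45 35 94 29 76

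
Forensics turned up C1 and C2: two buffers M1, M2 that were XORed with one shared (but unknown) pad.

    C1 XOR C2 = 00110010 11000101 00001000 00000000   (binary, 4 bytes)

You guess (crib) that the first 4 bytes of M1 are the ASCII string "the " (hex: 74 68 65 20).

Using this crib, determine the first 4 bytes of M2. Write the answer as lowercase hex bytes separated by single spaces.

46 ad 6d 20

Since C1 ⊕ C2 = M1 ⊕ M2, XORing with the guessed M1 bytes yields the corresponding M2 bytes: M2 = (C1 ⊕ C2) ⊕ M1.
 50 xor 116 =  70
197 xor 104 = 173
  8 xor 101 = 109
  0 xor  32 =  32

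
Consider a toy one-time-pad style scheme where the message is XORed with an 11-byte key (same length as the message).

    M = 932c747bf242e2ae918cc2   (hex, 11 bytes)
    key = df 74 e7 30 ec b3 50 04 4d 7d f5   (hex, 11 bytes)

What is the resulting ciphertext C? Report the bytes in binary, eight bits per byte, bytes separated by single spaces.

01001100 01011000 10010011 01001011 00011110 11110001 10110010 10101010 11011100 11110001 00110111

93 XOR df = 4c
2c XOR 74 = 58
74 XOR e7 = 93
7b XOR 30 = 4b
f2 XOR ec = 1e
42 XOR b3 = f1
e2 XOR 50 = b2
ae XOR 04 = aa
91 XOR 4d = dc
8c XOR 7d = f1
c2 XOR f5 = 37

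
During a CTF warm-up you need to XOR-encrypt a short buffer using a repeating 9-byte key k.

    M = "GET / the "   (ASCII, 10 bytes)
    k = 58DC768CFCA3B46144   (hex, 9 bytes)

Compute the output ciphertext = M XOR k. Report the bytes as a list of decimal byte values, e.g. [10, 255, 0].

[31, 153, 34, 172, 211, 131, 192, 9, 33, 120]

The 9-byte key repeats, so the effective keystream is 58 dc 76 8c fc a3 b4 61 44 58.
byte 0: 47 ⊕ 58 = 1f
byte 1: 45 ⊕ dc = 99
byte 2: 54 ⊕ 76 = 22
byte 3: 20 ⊕ 8c = ac
byte 4: 2f ⊕ fc = d3
byte 5: 20 ⊕ a3 = 83
byte 6: 74 ⊕ b4 = c0
byte 7: 68 ⊕ 61 = 09
byte 8: 65 ⊕ 44 = 21
byte 9: 20 ⊕ 58 = 78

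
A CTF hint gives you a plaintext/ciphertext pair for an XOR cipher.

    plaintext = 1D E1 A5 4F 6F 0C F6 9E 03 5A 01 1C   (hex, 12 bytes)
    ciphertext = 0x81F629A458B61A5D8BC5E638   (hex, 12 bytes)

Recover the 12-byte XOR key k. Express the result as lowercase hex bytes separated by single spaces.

Since ciphertext = plaintext ⊕ k, XORing both sides with plaintext gives k = plaintext ⊕ ciphertext.
byte 0: 1d ^ 81 = 9c
byte 1: e1 ^ f6 = 17
byte 2: a5 ^ 29 = 8c
byte 3: 4f ^ a4 = eb
byte 4: 6f ^ 58 = 37
byte 5: 0c ^ b6 = ba
byte 6: f6 ^ 1a = ec
byte 7: 9e ^ 5d = c3
byte 8: 03 ^ 8b = 88
byte 9: 5a ^ c5 = 9f
byte 10: 01 ^ e6 = e7
byte 11: 1c ^ 38 = 24

9c 17 8c eb 37 ba ec c3 88 9f e7 24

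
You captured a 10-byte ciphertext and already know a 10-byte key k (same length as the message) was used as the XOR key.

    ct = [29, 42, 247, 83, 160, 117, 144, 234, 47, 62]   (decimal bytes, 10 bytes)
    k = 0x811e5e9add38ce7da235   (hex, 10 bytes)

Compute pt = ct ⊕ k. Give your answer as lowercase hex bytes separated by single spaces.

9c 34 a9 c9 7d 4d 5e 97 8d 0b

XOR is its own inverse, so applying the key byte-wise gives the result directly.
1d xor 81 = 9c
2a xor 1e = 34
f7 xor 5e = a9
53 xor 9a = c9
a0 xor dd = 7d
75 xor 38 = 4d
90 xor ce = 5e
ea xor 7d = 97
2f xor a2 = 8d
3e xor 35 = 0b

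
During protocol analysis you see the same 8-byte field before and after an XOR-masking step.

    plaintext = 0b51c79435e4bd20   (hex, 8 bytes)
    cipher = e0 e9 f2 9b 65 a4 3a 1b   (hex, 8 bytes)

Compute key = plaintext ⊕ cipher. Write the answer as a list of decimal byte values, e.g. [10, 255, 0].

[235, 184, 53, 15, 80, 64, 135, 59]

Since cipher = plaintext ⊕ key, XORing both sides with plaintext gives key = plaintext ⊕ cipher.
0b ^ e0 = eb
51 ^ e9 = b8
c7 ^ f2 = 35
94 ^ 9b = 0f
35 ^ 65 = 50
e4 ^ a4 = 40
bd ^ 3a = 87
20 ^ 1b = 3b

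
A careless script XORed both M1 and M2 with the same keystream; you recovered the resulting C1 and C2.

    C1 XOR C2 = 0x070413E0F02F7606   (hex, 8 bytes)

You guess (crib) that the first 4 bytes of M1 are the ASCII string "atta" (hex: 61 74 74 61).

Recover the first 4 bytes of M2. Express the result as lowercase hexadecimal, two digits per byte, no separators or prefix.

66706781

Since C1 ⊕ C2 = M1 ⊕ M2, XORing with the guessed M1 bytes yields the corresponding M2 bytes: M2 = (C1 ⊕ C2) ⊕ M1.
byte 0: 00000111 xor 01100001 = 01100110
byte 1: 00000100 xor 01110100 = 01110000
byte 2: 00010011 xor 01110100 = 01100111
byte 3: 11100000 xor 01100001 = 10000001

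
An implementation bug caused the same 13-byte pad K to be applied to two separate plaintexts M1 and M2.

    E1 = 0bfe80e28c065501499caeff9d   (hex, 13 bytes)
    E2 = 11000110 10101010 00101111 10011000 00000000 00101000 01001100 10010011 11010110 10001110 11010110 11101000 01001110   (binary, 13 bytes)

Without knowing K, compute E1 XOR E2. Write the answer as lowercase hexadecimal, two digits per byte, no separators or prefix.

E1 ⊕ E2 = (M1 ⊕ K) ⊕ (M2 ⊕ K) = M1 ⊕ M2 — the shared key cancels under XOR.
byte 0: 0b ^ c6 = cd
byte 1: fe ^ aa = 54
byte 2: 80 ^ 2f = af
byte 3: e2 ^ 98 = 7a
byte 4: 8c ^ 00 = 8c
byte 5: 06 ^ 28 = 2e
byte 6: 55 ^ 4c = 19
byte 7: 01 ^ 93 = 92
byte 8: 49 ^ d6 = 9f
byte 9: 9c ^ 8e = 12
byte 10: ae ^ d6 = 78
byte 11: ff ^ e8 = 17
byte 12: 9d ^ 4e = d3

cd54af7a8c2e19929f127817d3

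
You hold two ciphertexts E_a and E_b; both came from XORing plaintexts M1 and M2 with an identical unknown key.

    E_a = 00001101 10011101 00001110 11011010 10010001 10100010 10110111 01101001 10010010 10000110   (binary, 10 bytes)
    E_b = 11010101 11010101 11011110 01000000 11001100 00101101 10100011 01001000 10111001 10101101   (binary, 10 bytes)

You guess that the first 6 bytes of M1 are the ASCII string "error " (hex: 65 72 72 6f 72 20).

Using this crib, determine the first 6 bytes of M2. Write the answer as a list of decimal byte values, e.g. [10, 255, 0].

First, E_a ⊕ E_b = (M1 ⊕ K) ⊕ (M2 ⊕ K) = M1 ⊕ M2, so the key drops out. Then M2 = (M1 ⊕ M2) ⊕ M1 over the first 6 bytes.
byte 0: (0d ^ d5) ^ 65 = d8 ^ 65 = bd
byte 1: (9d ^ d5) ^ 72 = 48 ^ 72 = 3a
byte 2: (0e ^ de) ^ 72 = d0 ^ 72 = a2
byte 3: (da ^ 40) ^ 6f = 9a ^ 6f = f5
byte 4: (91 ^ cc) ^ 72 = 5d ^ 72 = 2f
byte 5: (a2 ^ 2d) ^ 20 = 8f ^ 20 = af

[189, 58, 162, 245, 47, 175]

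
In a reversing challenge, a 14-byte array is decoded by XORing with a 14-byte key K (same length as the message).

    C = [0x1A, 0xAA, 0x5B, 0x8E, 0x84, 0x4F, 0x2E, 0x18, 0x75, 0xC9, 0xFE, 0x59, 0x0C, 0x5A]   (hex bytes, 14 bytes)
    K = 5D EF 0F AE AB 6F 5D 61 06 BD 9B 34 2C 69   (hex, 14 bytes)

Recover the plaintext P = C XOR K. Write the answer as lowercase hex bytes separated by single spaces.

47 45 54 20 2f 20 73 79 73 74 65 6d 20 33

XOR is its own inverse, so applying the key byte-wise gives the result directly.
 26 ⊕  93 =  71
170 ⊕ 239 =  69
 91 ⊕  15 =  84
142 ⊕ 174 =  32
132 ⊕ 171 =  47
 79 ⊕ 111 =  32
 46 ⊕  93 = 115
 24 ⊕  97 = 121
117 ⊕   6 = 115
201 ⊕ 189 = 116
254 ⊕ 155 = 101
 89 ⊕  52 = 109
 12 ⊕  44 =  32
 90 ⊕ 105 =  51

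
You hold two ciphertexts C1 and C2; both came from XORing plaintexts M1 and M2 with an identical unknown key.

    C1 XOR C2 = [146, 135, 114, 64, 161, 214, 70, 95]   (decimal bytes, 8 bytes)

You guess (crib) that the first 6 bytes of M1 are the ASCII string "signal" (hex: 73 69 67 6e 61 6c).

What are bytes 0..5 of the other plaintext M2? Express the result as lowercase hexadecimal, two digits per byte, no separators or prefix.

e1ee152ec0ba

Since C1 ⊕ C2 = M1 ⊕ M2, XORing with the guessed M1 bytes yields the corresponding M2 bytes: M2 = (C1 ⊕ C2) ⊕ M1.
10010010 XOR 01110011 = 11100001
10000111 XOR 01101001 = 11101110
01110010 XOR 01100111 = 00010101
01000000 XOR 01101110 = 00101110
10100001 XOR 01100001 = 11000000
11010110 XOR 01101100 = 10111010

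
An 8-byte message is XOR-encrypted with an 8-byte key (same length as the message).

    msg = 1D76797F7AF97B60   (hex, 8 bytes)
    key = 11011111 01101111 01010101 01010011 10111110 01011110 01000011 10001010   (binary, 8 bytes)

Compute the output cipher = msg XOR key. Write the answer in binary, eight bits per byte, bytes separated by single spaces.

11000010 00011001 00101100 00101100 11000100 10100111 00111000 11101010

1d XOR df = c2
76 XOR 6f = 19
79 XOR 55 = 2c
7f XOR 53 = 2c
7a XOR be = c4
f9 XOR 5e = a7
7b XOR 43 = 38
60 XOR 8a = ea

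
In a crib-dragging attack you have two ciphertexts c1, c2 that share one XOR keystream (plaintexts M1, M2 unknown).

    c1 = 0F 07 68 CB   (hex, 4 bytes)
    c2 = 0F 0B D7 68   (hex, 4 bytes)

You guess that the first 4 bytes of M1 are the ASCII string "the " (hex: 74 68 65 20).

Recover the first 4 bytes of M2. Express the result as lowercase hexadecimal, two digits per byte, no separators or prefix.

7464da83

First, c1 ⊕ c2 = (M1 ⊕ K) ⊕ (M2 ⊕ K) = M1 ⊕ M2, so the key drops out. Then M2 = (M1 ⊕ M2) ⊕ M1 over the first 4 bytes.
byte 0: (0f xor 0f) xor 74 = 00 xor 74 = 74
byte 1: (07 xor 0b) xor 68 = 0c xor 68 = 64
byte 2: (68 xor d7) xor 65 = bf xor 65 = da
byte 3: (cb xor 68) xor 20 = a3 xor 20 = 83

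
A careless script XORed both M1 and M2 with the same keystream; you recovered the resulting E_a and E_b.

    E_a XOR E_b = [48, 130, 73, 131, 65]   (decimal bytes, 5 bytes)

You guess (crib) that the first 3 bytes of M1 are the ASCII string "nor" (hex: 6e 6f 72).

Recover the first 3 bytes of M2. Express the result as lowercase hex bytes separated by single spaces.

Since E_a ⊕ E_b = M1 ⊕ M2, XORing with the guessed M1 bytes yields the corresponding M2 bytes: M2 = (E_a ⊕ E_b) ⊕ M1.
30 xor 6e = 5e
82 xor 6f = ed
49 xor 72 = 3b

5e ed 3b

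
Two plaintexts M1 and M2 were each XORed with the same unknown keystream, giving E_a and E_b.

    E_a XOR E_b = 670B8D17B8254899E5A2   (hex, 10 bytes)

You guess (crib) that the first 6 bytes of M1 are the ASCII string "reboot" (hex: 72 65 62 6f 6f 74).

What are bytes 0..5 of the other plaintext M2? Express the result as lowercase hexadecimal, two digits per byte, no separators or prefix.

156eef78d751

Since E_a ⊕ E_b = M1 ⊕ M2, XORing with the guessed M1 bytes yields the corresponding M2 bytes: M2 = (E_a ⊕ E_b) ⊕ M1.
67 ^ 72 = 15
0b ^ 65 = 6e
8d ^ 62 = ef
17 ^ 6f = 78
b8 ^ 6f = d7
25 ^ 74 = 51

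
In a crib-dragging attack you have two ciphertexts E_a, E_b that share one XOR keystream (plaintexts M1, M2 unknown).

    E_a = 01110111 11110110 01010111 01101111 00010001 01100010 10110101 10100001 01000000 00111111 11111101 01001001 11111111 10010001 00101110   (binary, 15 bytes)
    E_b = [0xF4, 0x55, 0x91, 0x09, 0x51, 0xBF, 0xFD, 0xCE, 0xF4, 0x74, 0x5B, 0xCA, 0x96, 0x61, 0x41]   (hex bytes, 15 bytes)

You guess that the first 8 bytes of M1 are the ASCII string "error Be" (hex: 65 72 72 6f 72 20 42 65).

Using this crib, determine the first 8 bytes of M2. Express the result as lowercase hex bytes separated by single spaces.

First, E_a ⊕ E_b = (M1 ⊕ K) ⊕ (M2 ⊕ K) = M1 ⊕ M2, so the key drops out. Then M2 = (M1 ⊕ M2) ⊕ M1 over the first 8 bytes.
byte 0: (77 xor f4) xor 65 = 83 xor 65 = e6
byte 1: (f6 xor 55) xor 72 = a3 xor 72 = d1
byte 2: (57 xor 91) xor 72 = c6 xor 72 = b4
byte 3: (6f xor 09) xor 6f = 66 xor 6f = 09
byte 4: (11 xor 51) xor 72 = 40 xor 72 = 32
byte 5: (62 xor bf) xor 20 = dd xor 20 = fd
byte 6: (b5 xor fd) xor 42 = 48 xor 42 = 0a
byte 7: (a1 xor ce) xor 65 = 6f xor 65 = 0a

e6 d1 b4 09 32 fd 0a 0a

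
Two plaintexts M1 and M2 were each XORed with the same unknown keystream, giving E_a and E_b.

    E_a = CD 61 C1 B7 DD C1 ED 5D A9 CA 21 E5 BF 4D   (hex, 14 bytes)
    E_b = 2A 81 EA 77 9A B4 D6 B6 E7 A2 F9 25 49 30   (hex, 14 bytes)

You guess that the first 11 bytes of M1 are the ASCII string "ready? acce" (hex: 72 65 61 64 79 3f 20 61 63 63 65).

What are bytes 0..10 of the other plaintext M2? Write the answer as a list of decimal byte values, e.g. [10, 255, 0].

[149, 133, 74, 164, 62, 74, 27, 138, 45, 11, 189]

First, E_a ⊕ E_b = (M1 ⊕ K) ⊕ (M2 ⊕ K) = M1 ⊕ M2, so the key drops out. Then M2 = (M1 ⊕ M2) ⊕ M1 over the first 11 bytes.
byte 0: (cd xor 2a) xor 72 = e7 xor 72 = 95
byte 1: (61 xor 81) xor 65 = e0 xor 65 = 85
byte 2: (c1 xor ea) xor 61 = 2b xor 61 = 4a
byte 3: (b7 xor 77) xor 64 = c0 xor 64 = a4
byte 4: (dd xor 9a) xor 79 = 47 xor 79 = 3e
byte 5: (c1 xor b4) xor 3f = 75 xor 3f = 4a
byte 6: (ed xor d6) xor 20 = 3b xor 20 = 1b
byte 7: (5d xor b6) xor 61 = eb xor 61 = 8a
byte 8: (a9 xor e7) xor 63 = 4e xor 63 = 2d
byte 9: (ca xor a2) xor 63 = 68 xor 63 = 0b
byte 10: (21 xor f9) xor 65 = d8 xor 65 = bd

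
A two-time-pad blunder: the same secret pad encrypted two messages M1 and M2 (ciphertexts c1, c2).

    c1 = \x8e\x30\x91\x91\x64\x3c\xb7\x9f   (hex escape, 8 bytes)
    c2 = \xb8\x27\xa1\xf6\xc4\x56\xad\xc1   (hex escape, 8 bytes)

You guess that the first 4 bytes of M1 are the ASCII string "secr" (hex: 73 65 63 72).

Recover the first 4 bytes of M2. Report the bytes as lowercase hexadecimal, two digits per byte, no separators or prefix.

45725315

First, c1 ⊕ c2 = (M1 ⊕ K) ⊕ (M2 ⊕ K) = M1 ⊕ M2, so the key drops out. Then M2 = (M1 ⊕ M2) ⊕ M1 over the first 4 bytes.
byte 0: (8e xor b8) xor 73 = 36 xor 73 = 45
byte 1: (30 xor 27) xor 65 = 17 xor 65 = 72
byte 2: (91 xor a1) xor 63 = 30 xor 63 = 53
byte 3: (91 xor f6) xor 72 = 67 xor 72 = 15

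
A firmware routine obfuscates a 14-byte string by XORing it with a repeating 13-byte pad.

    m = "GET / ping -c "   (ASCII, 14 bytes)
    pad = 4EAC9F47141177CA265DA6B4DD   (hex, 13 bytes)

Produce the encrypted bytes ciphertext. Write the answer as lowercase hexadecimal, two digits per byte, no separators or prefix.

09e9cb673b3107a3483a8699be6e

The 13-byte key repeats, so the effective keystream is 4e ac 9f 47 14 11 77 ca 26 5d a6 b4 dd 4e.
byte 0: 47 ⊕ 4e = 09
byte 1: 45 ⊕ ac = e9
byte 2: 54 ⊕ 9f = cb
byte 3: 20 ⊕ 47 = 67
byte 4: 2f ⊕ 14 = 3b
byte 5: 20 ⊕ 11 = 31
byte 6: 70 ⊕ 77 = 07
byte 7: 69 ⊕ ca = a3
byte 8: 6e ⊕ 26 = 48
byte 9: 67 ⊕ 5d = 3a
byte 10: 20 ⊕ a6 = 86
byte 11: 2d ⊕ b4 = 99
byte 12: 63 ⊕ dd = be
byte 13: 20 ⊕ 4e = 6e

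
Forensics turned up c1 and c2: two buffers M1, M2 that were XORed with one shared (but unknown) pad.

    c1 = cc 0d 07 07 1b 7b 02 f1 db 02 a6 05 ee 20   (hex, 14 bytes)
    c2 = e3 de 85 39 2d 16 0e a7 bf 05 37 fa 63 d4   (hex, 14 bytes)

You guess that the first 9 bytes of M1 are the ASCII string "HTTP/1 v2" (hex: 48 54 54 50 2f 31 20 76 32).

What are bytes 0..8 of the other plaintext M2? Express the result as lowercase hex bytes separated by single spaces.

67 87 d6 6e 19 5c 2c 20 56

First, c1 ⊕ c2 = (M1 ⊕ K) ⊕ (M2 ⊕ K) = M1 ⊕ M2, so the key drops out. Then M2 = (M1 ⊕ M2) ⊕ M1 over the first 9 bytes.
byte 0: (cc ^ e3) ^ 48 = 2f ^ 48 = 67
byte 1: (0d ^ de) ^ 54 = d3 ^ 54 = 87
byte 2: (07 ^ 85) ^ 54 = 82 ^ 54 = d6
byte 3: (07 ^ 39) ^ 50 = 3e ^ 50 = 6e
byte 4: (1b ^ 2d) ^ 2f = 36 ^ 2f = 19
byte 5: (7b ^ 16) ^ 31 = 6d ^ 31 = 5c
byte 6: (02 ^ 0e) ^ 20 = 0c ^ 20 = 2c
byte 7: (f1 ^ a7) ^ 76 = 56 ^ 76 = 20
byte 8: (db ^ bf) ^ 32 = 64 ^ 32 = 56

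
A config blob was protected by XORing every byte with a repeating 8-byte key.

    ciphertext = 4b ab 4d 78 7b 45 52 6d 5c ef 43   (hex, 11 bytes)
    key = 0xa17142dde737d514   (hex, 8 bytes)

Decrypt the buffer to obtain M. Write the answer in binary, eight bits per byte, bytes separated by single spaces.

The 8-byte key repeats, so the effective keystream is a1 71 42 dd e7 37 d5 14 a1 71 42.
byte 0: 01001011 XOR 10100001 = 11101010
byte 1: 10101011 XOR 01110001 = 11011010
byte 2: 01001101 XOR 01000010 = 00001111
byte 3: 01111000 XOR 11011101 = 10100101
byte 4: 01111011 XOR 11100111 = 10011100
byte 5: 01000101 XOR 00110111 = 01110010
byte 6: 01010010 XOR 11010101 = 10000111
byte 7: 01101101 XOR 00010100 = 01111001
byte 8: 01011100 XOR 10100001 = 11111101
byte 9: 11101111 XOR 01110001 = 10011110
byte 10: 01000011 XOR 01000010 = 00000001

11101010 11011010 00001111 10100101 10011100 01110010 10000111 01111001 11111101 10011110 00000001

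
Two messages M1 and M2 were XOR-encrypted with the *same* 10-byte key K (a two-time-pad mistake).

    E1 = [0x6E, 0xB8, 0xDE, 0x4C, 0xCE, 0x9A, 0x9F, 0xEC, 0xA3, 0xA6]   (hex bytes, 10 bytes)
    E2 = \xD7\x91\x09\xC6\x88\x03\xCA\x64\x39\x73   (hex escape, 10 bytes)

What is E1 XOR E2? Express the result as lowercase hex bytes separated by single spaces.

E1 ⊕ E2 = (M1 ⊕ K) ⊕ (M2 ⊕ K) = M1 ⊕ M2 — the shared key cancels under XOR.
6e xor d7 = b9
b8 xor 91 = 29
de xor 09 = d7
4c xor c6 = 8a
ce xor 88 = 46
9a xor 03 = 99
9f xor ca = 55
ec xor 64 = 88
a3 xor 39 = 9a
a6 xor 73 = d5

b9 29 d7 8a 46 99 55 88 9a d5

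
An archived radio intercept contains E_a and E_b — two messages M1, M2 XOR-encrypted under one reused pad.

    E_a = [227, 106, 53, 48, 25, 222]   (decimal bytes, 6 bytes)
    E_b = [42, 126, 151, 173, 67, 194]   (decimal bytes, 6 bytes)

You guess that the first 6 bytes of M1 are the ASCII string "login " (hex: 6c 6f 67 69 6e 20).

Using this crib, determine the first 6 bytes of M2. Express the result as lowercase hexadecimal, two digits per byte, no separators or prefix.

a57bc5f4343c

First, E_a ⊕ E_b = (M1 ⊕ K) ⊕ (M2 ⊕ K) = M1 ⊕ M2, so the key drops out. Then M2 = (M1 ⊕ M2) ⊕ M1 over the first 6 bytes.
byte 0: (e3 xor 2a) xor 6c = c9 xor 6c = a5
byte 1: (6a xor 7e) xor 6f = 14 xor 6f = 7b
byte 2: (35 xor 97) xor 67 = a2 xor 67 = c5
byte 3: (30 xor ad) xor 69 = 9d xor 69 = f4
byte 4: (19 xor 43) xor 6e = 5a xor 6e = 34
byte 5: (de xor c2) xor 20 = 1c xor 20 = 3c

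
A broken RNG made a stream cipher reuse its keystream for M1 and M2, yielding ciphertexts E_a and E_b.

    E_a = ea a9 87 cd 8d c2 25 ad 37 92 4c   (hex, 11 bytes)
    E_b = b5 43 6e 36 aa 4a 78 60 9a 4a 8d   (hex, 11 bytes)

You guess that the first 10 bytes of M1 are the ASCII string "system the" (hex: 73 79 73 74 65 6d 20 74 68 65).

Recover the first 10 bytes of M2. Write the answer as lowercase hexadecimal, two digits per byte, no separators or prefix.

First, E_a ⊕ E_b = (M1 ⊕ K) ⊕ (M2 ⊕ K) = M1 ⊕ M2, so the key drops out. Then M2 = (M1 ⊕ M2) ⊕ M1 over the first 10 bytes.
byte 0: (ea xor b5) xor 73 = 5f xor 73 = 2c
byte 1: (a9 xor 43) xor 79 = ea xor 79 = 93
byte 2: (87 xor 6e) xor 73 = e9 xor 73 = 9a
byte 3: (cd xor 36) xor 74 = fb xor 74 = 8f
byte 4: (8d xor aa) xor 65 = 27 xor 65 = 42
byte 5: (c2 xor 4a) xor 6d = 88 xor 6d = e5
byte 6: (25 xor 78) xor 20 = 5d xor 20 = 7d
byte 7: (ad xor 60) xor 74 = cd xor 74 = b9
byte 8: (37 xor 9a) xor 68 = ad xor 68 = c5
byte 9: (92 xor 4a) xor 65 = d8 xor 65 = bd

2c939a8f42e57db9c5bd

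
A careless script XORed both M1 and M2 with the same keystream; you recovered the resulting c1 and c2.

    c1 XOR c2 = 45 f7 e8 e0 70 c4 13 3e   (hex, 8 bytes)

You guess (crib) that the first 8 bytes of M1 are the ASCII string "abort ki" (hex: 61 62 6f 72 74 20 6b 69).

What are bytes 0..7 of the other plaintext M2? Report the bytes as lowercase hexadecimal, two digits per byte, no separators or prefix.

2495879204e47857

Since c1 ⊕ c2 = M1 ⊕ M2, XORing with the guessed M1 bytes yields the corresponding M2 bytes: M2 = (c1 ⊕ c2) ⊕ M1.
45 ^ 61 = 24
f7 ^ 62 = 95
e8 ^ 6f = 87
e0 ^ 72 = 92
70 ^ 74 = 04
c4 ^ 20 = e4
13 ^ 6b = 78
3e ^ 69 = 57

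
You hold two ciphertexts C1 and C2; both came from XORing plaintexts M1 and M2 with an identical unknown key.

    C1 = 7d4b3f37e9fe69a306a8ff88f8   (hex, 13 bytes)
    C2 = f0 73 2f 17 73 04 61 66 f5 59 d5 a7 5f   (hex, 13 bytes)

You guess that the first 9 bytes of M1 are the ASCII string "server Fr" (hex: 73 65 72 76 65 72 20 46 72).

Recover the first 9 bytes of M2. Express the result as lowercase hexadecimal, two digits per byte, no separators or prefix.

First, C1 ⊕ C2 = (M1 ⊕ K) ⊕ (M2 ⊕ K) = M1 ⊕ M2, so the key drops out. Then M2 = (M1 ⊕ M2) ⊕ M1 over the first 9 bytes.
byte 0: (7d xor f0) xor 73 = 8d xor 73 = fe
byte 1: (4b xor 73) xor 65 = 38 xor 65 = 5d
byte 2: (3f xor 2f) xor 72 = 10 xor 72 = 62
byte 3: (37 xor 17) xor 76 = 20 xor 76 = 56
byte 4: (e9 xor 73) xor 65 = 9a xor 65 = ff
byte 5: (fe xor 04) xor 72 = fa xor 72 = 88
byte 6: (69 xor 61) xor 20 = 08 xor 20 = 28
byte 7: (a3 xor 66) xor 46 = c5 xor 46 = 83
byte 8: (06 xor f5) xor 72 = f3 xor 72 = 81

fe5d6256ff88288381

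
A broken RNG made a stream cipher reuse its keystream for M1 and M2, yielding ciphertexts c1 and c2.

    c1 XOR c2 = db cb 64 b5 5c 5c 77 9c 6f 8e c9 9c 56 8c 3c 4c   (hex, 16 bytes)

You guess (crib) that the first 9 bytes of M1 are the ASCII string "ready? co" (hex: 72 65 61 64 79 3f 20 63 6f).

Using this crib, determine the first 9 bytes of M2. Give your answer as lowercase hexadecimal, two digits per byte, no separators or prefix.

a9ae05d1256357ff00

Since c1 ⊕ c2 = M1 ⊕ M2, XORing with the guessed M1 bytes yields the corresponding M2 bytes: M2 = (c1 ⊕ c2) ⊕ M1.
11011011 XOR 01110010 = 10101001
11001011 XOR 01100101 = 10101110
01100100 XOR 01100001 = 00000101
10110101 XOR 01100100 = 11010001
01011100 XOR 01111001 = 00100101
01011100 XOR 00111111 = 01100011
01110111 XOR 00100000 = 01010111
10011100 XOR 01100011 = 11111111
01101111 XOR 01101111 = 00000000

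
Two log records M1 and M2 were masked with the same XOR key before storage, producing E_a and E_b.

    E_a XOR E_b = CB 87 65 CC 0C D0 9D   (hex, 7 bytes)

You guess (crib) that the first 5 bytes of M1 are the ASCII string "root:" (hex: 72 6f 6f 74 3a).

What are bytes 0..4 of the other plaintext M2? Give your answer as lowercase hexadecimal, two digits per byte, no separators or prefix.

Since E_a ⊕ E_b = M1 ⊕ M2, XORing with the guessed M1 bytes yields the corresponding M2 bytes: M2 = (E_a ⊕ E_b) ⊕ M1.
cb XOR 72 = b9
87 XOR 6f = e8
65 XOR 6f = 0a
cc XOR 74 = b8
0c XOR 3a = 36

b9e80ab836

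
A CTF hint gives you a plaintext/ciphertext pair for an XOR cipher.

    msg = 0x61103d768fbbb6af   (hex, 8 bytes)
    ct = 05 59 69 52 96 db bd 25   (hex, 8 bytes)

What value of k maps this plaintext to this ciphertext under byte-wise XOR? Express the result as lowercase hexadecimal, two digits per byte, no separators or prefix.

Since ct = msg ⊕ k, XORing both sides with msg gives k = msg ⊕ ct.
byte 0: 61 xor 05 = 64
byte 1: 10 xor 59 = 49
byte 2: 3d xor 69 = 54
byte 3: 76 xor 52 = 24
byte 4: 8f xor 96 = 19
byte 5: bb xor db = 60
byte 6: b6 xor bd = 0b
byte 7: af xor 25 = 8a

6449542419600b8a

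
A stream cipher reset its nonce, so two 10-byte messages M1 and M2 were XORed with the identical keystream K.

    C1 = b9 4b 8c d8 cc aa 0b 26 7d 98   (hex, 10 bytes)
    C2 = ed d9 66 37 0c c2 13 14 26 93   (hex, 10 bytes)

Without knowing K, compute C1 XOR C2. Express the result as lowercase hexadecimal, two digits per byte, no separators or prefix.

5492eaefc06818325b0b

C1 ⊕ C2 = (M1 ⊕ K) ⊕ (M2 ⊕ K) = M1 ⊕ M2 — the shared key cancels under XOR.
b9 ⊕ ed = 54
4b ⊕ d9 = 92
8c ⊕ 66 = ea
d8 ⊕ 37 = ef
cc ⊕ 0c = c0
aa ⊕ c2 = 68
0b ⊕ 13 = 18
26 ⊕ 14 = 32
7d ⊕ 26 = 5b
98 ⊕ 93 = 0b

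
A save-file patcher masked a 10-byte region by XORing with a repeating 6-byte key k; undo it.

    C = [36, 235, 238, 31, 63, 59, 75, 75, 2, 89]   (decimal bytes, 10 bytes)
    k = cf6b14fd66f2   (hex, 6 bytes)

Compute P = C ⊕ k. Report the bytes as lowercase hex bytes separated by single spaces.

The 6-byte key repeats, so the effective keystream is cf 6b 14 fd 66 f2 cf 6b 14 fd.
byte 0: 24 ⊕ cf = eb
byte 1: eb ⊕ 6b = 80
byte 2: ee ⊕ 14 = fa
byte 3: 1f ⊕ fd = e2
byte 4: 3f ⊕ 66 = 59
byte 5: 3b ⊕ f2 = c9
byte 6: 4b ⊕ cf = 84
byte 7: 4b ⊕ 6b = 20
byte 8: 02 ⊕ 14 = 16
byte 9: 59 ⊕ fd = a4

eb 80 fa e2 59 c9 84 20 16 a4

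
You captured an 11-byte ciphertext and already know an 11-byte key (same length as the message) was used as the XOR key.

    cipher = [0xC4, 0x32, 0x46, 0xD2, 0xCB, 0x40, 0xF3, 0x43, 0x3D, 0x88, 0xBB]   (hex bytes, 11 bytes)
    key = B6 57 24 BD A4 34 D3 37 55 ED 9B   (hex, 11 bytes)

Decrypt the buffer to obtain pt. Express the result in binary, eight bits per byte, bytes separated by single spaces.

XOR is its own inverse, so applying the key byte-wise gives the result directly.
c4 xor b6 = 72
32 xor 57 = 65
46 xor 24 = 62
d2 xor bd = 6f
cb xor a4 = 6f
40 xor 34 = 74
f3 xor d3 = 20
43 xor 37 = 74
3d xor 55 = 68
88 xor ed = 65
bb xor 9b = 20

01110010 01100101 01100010 01101111 01101111 01110100 00100000 01110100 01101000 01100101 00100000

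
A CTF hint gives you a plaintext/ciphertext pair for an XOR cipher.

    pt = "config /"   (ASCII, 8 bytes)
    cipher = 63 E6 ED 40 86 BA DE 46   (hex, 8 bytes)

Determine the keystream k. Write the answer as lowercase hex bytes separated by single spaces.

Since cipher = pt ⊕ k, XORing both sides with pt gives k = pt ⊕ cipher.
byte 0: 63 xor 63 = 00
byte 1: 6f xor e6 = 89
byte 2: 6e xor ed = 83
byte 3: 66 xor 40 = 26
byte 4: 69 xor 86 = ef
byte 5: 67 xor ba = dd
byte 6: 20 xor de = fe
byte 7: 2f xor 46 = 69

00 89 83 26 ef dd fe 69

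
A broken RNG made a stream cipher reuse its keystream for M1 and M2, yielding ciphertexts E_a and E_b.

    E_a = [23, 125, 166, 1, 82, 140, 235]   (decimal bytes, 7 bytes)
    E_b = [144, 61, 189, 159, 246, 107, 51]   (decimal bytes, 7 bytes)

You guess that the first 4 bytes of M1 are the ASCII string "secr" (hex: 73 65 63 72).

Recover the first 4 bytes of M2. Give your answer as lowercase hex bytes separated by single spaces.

First, E_a ⊕ E_b = (M1 ⊕ K) ⊕ (M2 ⊕ K) = M1 ⊕ M2, so the key drops out. Then M2 = (M1 ⊕ M2) ⊕ M1 over the first 4 bytes.
byte 0: (17 XOR 90) XOR 73 = 87 XOR 73 = f4
byte 1: (7d XOR 3d) XOR 65 = 40 XOR 65 = 25
byte 2: (a6 XOR bd) XOR 63 = 1b XOR 63 = 78
byte 3: (01 XOR 9f) XOR 72 = 9e XOR 72 = ec

f4 25 78 ec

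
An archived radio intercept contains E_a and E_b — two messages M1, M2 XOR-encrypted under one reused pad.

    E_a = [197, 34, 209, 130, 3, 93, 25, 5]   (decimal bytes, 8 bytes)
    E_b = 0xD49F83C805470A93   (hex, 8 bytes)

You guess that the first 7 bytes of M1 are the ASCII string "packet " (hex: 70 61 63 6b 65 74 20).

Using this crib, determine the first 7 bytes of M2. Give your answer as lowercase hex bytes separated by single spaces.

First, E_a ⊕ E_b = (M1 ⊕ K) ⊕ (M2 ⊕ K) = M1 ⊕ M2, so the key drops out. Then M2 = (M1 ⊕ M2) ⊕ M1 over the first 7 bytes.
byte 0: (c5 ^ d4) ^ 70 = 11 ^ 70 = 61
byte 1: (22 ^ 9f) ^ 61 = bd ^ 61 = dc
byte 2: (d1 ^ 83) ^ 63 = 52 ^ 63 = 31
byte 3: (82 ^ c8) ^ 6b = 4a ^ 6b = 21
byte 4: (03 ^ 05) ^ 65 = 06 ^ 65 = 63
byte 5: (5d ^ 47) ^ 74 = 1a ^ 74 = 6e
byte 6: (19 ^ 0a) ^ 20 = 13 ^ 20 = 33

61 dc 31 21 63 6e 33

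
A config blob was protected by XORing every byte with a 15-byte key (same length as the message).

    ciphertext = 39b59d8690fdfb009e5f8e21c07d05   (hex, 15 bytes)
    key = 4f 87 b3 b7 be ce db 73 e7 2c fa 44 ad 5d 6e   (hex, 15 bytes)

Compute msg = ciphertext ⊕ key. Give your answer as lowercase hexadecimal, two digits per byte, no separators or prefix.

76322e312e332073797374656d206b

00111001 ⊕ 01001111 = 01110110
10110101 ⊕ 10000111 = 00110010
10011101 ⊕ 10110011 = 00101110
10000110 ⊕ 10110111 = 00110001
10010000 ⊕ 10111110 = 00101110
11111101 ⊕ 11001110 = 00110011
11111011 ⊕ 11011011 = 00100000
00000000 ⊕ 01110011 = 01110011
10011110 ⊕ 11100111 = 01111001
01011111 ⊕ 00101100 = 01110011
10001110 ⊕ 11111010 = 01110100
00100001 ⊕ 01000100 = 01100101
11000000 ⊕ 10101101 = 01101101
01111101 ⊕ 01011101 = 00100000
00000101 ⊕ 01101110 = 01101011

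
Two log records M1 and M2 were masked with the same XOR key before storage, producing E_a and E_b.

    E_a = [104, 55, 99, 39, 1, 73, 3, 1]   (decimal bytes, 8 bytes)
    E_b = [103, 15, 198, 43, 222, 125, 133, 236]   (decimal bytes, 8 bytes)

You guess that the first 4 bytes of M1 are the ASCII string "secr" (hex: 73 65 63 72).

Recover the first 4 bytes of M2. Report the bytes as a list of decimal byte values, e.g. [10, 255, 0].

First, E_a ⊕ E_b = (M1 ⊕ K) ⊕ (M2 ⊕ K) = M1 ⊕ M2, so the key drops out. Then M2 = (M1 ⊕ M2) ⊕ M1 over the first 4 bytes.
byte 0: (68 XOR 67) XOR 73 = 0f XOR 73 = 7c
byte 1: (37 XOR 0f) XOR 65 = 38 XOR 65 = 5d
byte 2: (63 XOR c6) XOR 63 = a5 XOR 63 = c6
byte 3: (27 XOR 2b) XOR 72 = 0c XOR 72 = 7e

[124, 93, 198, 126]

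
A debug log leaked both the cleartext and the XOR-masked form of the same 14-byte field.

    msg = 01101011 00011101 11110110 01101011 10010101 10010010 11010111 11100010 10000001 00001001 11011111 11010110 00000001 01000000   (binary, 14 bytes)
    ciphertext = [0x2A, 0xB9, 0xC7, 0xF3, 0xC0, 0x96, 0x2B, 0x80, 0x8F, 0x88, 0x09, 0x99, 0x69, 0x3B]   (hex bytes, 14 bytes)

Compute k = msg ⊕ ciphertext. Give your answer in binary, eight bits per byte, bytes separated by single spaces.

Since ciphertext = msg ⊕ k, XORing both sides with msg gives k = msg ⊕ ciphertext.
6b xor 2a = 41
1d xor b9 = a4
f6 xor c7 = 31
6b xor f3 = 98
95 xor c0 = 55
92 xor 96 = 04
d7 xor 2b = fc
e2 xor 80 = 62
81 xor 8f = 0e
09 xor 88 = 81
df xor 09 = d6
d6 xor 99 = 4f
01 xor 69 = 68
40 xor 3b = 7b

01000001 10100100 00110001 10011000 01010101 00000100 11111100 01100010 00001110 10000001 11010110 01001111 01101000 01111011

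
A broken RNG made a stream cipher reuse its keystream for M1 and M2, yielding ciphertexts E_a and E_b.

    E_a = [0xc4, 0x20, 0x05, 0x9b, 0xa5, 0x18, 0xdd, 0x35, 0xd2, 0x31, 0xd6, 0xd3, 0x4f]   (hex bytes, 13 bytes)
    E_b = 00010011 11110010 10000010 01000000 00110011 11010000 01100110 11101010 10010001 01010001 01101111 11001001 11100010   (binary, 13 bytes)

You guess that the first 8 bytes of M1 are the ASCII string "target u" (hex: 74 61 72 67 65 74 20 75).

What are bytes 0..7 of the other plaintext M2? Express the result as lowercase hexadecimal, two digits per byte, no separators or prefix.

a3b3f5bcf3bc9baa

First, E_a ⊕ E_b = (M1 ⊕ K) ⊕ (M2 ⊕ K) = M1 ⊕ M2, so the key drops out. Then M2 = (M1 ⊕ M2) ⊕ M1 over the first 8 bytes.
byte 0: (c4 xor 13) xor 74 = d7 xor 74 = a3
byte 1: (20 xor f2) xor 61 = d2 xor 61 = b3
byte 2: (05 xor 82) xor 72 = 87 xor 72 = f5
byte 3: (9b xor 40) xor 67 = db xor 67 = bc
byte 4: (a5 xor 33) xor 65 = 96 xor 65 = f3
byte 5: (18 xor d0) xor 74 = c8 xor 74 = bc
byte 6: (dd xor 66) xor 20 = bb xor 20 = 9b
byte 7: (35 xor ea) xor 75 = df xor 75 = aa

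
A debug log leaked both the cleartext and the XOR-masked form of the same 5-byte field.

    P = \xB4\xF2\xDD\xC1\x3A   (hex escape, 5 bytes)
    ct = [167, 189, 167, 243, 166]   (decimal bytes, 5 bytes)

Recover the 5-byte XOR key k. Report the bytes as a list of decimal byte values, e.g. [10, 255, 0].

[19, 79, 122, 50, 156]

Since ct = P ⊕ k, XORing both sides with P gives k = P ⊕ ct.
b4 xor a7 = 13
f2 xor bd = 4f
dd xor a7 = 7a
c1 xor f3 = 32
3a xor a6 = 9c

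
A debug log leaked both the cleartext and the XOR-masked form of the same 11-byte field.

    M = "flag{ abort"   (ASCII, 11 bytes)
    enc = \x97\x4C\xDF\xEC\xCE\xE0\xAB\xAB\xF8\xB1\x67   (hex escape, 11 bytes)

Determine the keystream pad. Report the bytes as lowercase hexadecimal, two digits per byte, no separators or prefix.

f120be8bb5c0cac997c313

Since enc = M ⊕ pad, XORing both sides with M gives pad = M ⊕ enc.
byte 0: 66 ⊕ 97 = f1
byte 1: 6c ⊕ 4c = 20
byte 2: 61 ⊕ df = be
byte 3: 67 ⊕ ec = 8b
byte 4: 7b ⊕ ce = b5
byte 5: 20 ⊕ e0 = c0
byte 6: 61 ⊕ ab = ca
byte 7: 62 ⊕ ab = c9
byte 8: 6f ⊕ f8 = 97
byte 9: 72 ⊕ b1 = c3
byte 10: 74 ⊕ 67 = 13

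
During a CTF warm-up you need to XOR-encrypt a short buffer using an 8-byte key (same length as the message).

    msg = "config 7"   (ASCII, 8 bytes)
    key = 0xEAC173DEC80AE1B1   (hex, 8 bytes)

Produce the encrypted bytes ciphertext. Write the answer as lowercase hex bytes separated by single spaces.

89 ae 1d b8 a1 6d c1 86

XOR is its own inverse, so applying the key byte-wise gives the result directly.
63 ⊕ ea = 89
6f ⊕ c1 = ae
6e ⊕ 73 = 1d
66 ⊕ de = b8
69 ⊕ c8 = a1
67 ⊕ 0a = 6d
20 ⊕ e1 = c1
37 ⊕ b1 = 86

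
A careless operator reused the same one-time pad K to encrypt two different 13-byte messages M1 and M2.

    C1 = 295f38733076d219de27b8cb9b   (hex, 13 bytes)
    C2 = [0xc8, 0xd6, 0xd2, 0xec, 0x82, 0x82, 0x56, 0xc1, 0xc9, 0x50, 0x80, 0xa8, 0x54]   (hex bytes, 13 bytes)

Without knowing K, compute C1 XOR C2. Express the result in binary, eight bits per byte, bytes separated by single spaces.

11100001 10001001 11101010 10011111 10110010 11110100 10000100 11011000 00010111 01110111 00111000 01100011 11001111

C1 ⊕ C2 = (M1 ⊕ K) ⊕ (M2 ⊕ K) = M1 ⊕ M2 — the shared key cancels under XOR.
byte 0: 29 xor c8 = e1
byte 1: 5f xor d6 = 89
byte 2: 38 xor d2 = ea
byte 3: 73 xor ec = 9f
byte 4: 30 xor 82 = b2
byte 5: 76 xor 82 = f4
byte 6: d2 xor 56 = 84
byte 7: 19 xor c1 = d8
byte 8: de xor c9 = 17
byte 9: 27 xor 50 = 77
byte 10: b8 xor 80 = 38
byte 11: cb xor a8 = 63
byte 12: 9b xor 54 = cf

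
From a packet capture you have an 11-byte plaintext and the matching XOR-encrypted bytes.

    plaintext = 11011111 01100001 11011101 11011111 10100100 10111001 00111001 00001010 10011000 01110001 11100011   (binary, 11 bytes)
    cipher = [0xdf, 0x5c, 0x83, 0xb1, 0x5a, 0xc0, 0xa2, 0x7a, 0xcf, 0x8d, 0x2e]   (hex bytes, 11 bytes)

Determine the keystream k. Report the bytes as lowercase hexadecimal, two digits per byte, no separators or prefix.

003d5e6efe799b7057fccd

Since cipher = plaintext ⊕ k, XORing both sides with plaintext gives k = plaintext ⊕ cipher.
223 XOR 223 =   0
 97 XOR  92 =  61
221 XOR 131 =  94
223 XOR 177 = 110
164 XOR  90 = 254
185 XOR 192 = 121
 57 XOR 162 = 155
 10 XOR 122 = 112
152 XOR 207 =  87
113 XOR 141 = 252
227 XOR  46 = 205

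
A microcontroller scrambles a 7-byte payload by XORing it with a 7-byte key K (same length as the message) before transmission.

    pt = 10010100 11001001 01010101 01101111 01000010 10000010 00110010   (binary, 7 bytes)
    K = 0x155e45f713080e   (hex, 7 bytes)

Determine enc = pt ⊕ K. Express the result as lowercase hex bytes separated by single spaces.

byte 0: 94 xor 15 = 81
byte 1: c9 xor 5e = 97
byte 2: 55 xor 45 = 10
byte 3: 6f xor f7 = 98
byte 4: 42 xor 13 = 51
byte 5: 82 xor 08 = 8a
byte 6: 32 xor 0e = 3c

81 97 10 98 51 8a 3c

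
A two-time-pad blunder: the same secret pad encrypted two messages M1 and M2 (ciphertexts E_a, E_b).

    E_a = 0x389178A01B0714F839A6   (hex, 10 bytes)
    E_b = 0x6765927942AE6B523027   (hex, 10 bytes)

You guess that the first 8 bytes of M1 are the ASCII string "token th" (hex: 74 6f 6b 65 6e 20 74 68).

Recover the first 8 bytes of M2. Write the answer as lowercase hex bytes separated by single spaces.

First, E_a ⊕ E_b = (M1 ⊕ K) ⊕ (M2 ⊕ K) = M1 ⊕ M2, so the key drops out. Then M2 = (M1 ⊕ M2) ⊕ M1 over the first 8 bytes.
byte 0: (38 ^ 67) ^ 74 = 5f ^ 74 = 2b
byte 1: (91 ^ 65) ^ 6f = f4 ^ 6f = 9b
byte 2: (78 ^ 92) ^ 6b = ea ^ 6b = 81
byte 3: (a0 ^ 79) ^ 65 = d9 ^ 65 = bc
byte 4: (1b ^ 42) ^ 6e = 59 ^ 6e = 37
byte 5: (07 ^ ae) ^ 20 = a9 ^ 20 = 89
byte 6: (14 ^ 6b) ^ 74 = 7f ^ 74 = 0b
byte 7: (f8 ^ 52) ^ 68 = aa ^ 68 = c2

2b 9b 81 bc 37 89 0b c2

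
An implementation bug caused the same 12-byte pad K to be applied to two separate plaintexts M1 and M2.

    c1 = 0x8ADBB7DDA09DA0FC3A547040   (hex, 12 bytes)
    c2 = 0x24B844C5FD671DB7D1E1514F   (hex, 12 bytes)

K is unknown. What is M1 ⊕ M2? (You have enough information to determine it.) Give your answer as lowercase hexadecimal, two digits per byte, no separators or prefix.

ae63f3185dfabd4bebb5210f

c1 ⊕ c2 = (M1 ⊕ K) ⊕ (M2 ⊕ K) = M1 ⊕ M2 — the shared key cancels under XOR.
138 XOR  36 = 174
219 XOR 184 =  99
183 XOR  68 = 243
221 XOR 197 =  24
160 XOR 253 =  93
157 XOR 103 = 250
160 XOR  29 = 189
252 XOR 183 =  75
 58 XOR 209 = 235
 84 XOR 225 = 181
112 XOR  81 =  33
 64 XOR  79 =  15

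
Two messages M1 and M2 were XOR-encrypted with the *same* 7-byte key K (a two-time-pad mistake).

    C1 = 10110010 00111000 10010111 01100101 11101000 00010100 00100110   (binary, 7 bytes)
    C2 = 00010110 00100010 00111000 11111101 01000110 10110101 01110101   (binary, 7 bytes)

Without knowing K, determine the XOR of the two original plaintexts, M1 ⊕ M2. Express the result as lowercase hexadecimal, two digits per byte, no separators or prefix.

a41aaf98aea153

C1 ⊕ C2 = (M1 ⊕ K) ⊕ (M2 ⊕ K) = M1 ⊕ M2 — the shared key cancels under XOR.
10110010 XOR 00010110 = 10100100
00111000 XOR 00100010 = 00011010
10010111 XOR 00111000 = 10101111
01100101 XOR 11111101 = 10011000
11101000 XOR 01000110 = 10101110
00010100 XOR 10110101 = 10100001
00100110 XOR 01110101 = 01010011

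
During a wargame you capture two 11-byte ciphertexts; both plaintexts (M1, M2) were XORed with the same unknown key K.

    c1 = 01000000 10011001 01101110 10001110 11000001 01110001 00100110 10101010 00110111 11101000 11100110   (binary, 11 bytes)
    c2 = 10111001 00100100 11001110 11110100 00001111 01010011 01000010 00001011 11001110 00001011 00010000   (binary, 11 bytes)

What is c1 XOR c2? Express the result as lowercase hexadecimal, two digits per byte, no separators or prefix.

f9bda07ace2264a1f9e3f6

c1 ⊕ c2 = (M1 ⊕ K) ⊕ (M2 ⊕ K) = M1 ⊕ M2 — the shared key cancels under XOR.
 64 ⊕ 185 = 249
153 ⊕  36 = 189
110 ⊕ 206 = 160
142 ⊕ 244 = 122
193 ⊕  15 = 206
113 ⊕  83 =  34
 38 ⊕  66 = 100
170 ⊕  11 = 161
 55 ⊕ 206 = 249
232 ⊕  11 = 227
230 ⊕  16 = 246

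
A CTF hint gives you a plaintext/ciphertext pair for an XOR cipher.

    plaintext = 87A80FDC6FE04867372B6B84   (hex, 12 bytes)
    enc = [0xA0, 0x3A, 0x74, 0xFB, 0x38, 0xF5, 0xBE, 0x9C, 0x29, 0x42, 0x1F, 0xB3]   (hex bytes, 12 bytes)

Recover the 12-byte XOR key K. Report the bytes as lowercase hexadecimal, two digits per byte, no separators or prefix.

Since enc = plaintext ⊕ K, XORing both sides with plaintext gives K = plaintext ⊕ enc.
byte 0: 87 xor a0 = 27
byte 1: a8 xor 3a = 92
byte 2: 0f xor 74 = 7b
byte 3: dc xor fb = 27
byte 4: 6f xor 38 = 57
byte 5: e0 xor f5 = 15
byte 6: 48 xor be = f6
byte 7: 67 xor 9c = fb
byte 8: 37 xor 29 = 1e
byte 9: 2b xor 42 = 69
byte 10: 6b xor 1f = 74
byte 11: 84 xor b3 = 37

27927b275715f6fb1e697437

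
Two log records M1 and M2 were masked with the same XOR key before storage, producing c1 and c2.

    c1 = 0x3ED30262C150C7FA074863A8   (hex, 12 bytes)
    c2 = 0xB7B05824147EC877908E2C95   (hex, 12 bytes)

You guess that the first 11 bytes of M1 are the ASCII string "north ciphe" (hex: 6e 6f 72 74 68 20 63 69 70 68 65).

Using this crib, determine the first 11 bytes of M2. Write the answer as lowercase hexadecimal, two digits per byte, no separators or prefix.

First, c1 ⊕ c2 = (M1 ⊕ K) ⊕ (M2 ⊕ K) = M1 ⊕ M2, so the key drops out. Then M2 = (M1 ⊕ M2) ⊕ M1 over the first 11 bytes.
byte 0: (3e XOR b7) XOR 6e = 89 XOR 6e = e7
byte 1: (d3 XOR b0) XOR 6f = 63 XOR 6f = 0c
byte 2: (02 XOR 58) XOR 72 = 5a XOR 72 = 28
byte 3: (62 XOR 24) XOR 74 = 46 XOR 74 = 32
byte 4: (c1 XOR 14) XOR 68 = d5 XOR 68 = bd
byte 5: (50 XOR 7e) XOR 20 = 2e XOR 20 = 0e
byte 6: (c7 XOR c8) XOR 63 = 0f XOR 63 = 6c
byte 7: (fa XOR 77) XOR 69 = 8d XOR 69 = e4
byte 8: (07 XOR 90) XOR 70 = 97 XOR 70 = e7
byte 9: (48 XOR 8e) XOR 68 = c6 XOR 68 = ae
byte 10: (63 XOR 2c) XOR 65 = 4f XOR 65 = 2a

e70c2832bd0e6ce4e7ae2a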